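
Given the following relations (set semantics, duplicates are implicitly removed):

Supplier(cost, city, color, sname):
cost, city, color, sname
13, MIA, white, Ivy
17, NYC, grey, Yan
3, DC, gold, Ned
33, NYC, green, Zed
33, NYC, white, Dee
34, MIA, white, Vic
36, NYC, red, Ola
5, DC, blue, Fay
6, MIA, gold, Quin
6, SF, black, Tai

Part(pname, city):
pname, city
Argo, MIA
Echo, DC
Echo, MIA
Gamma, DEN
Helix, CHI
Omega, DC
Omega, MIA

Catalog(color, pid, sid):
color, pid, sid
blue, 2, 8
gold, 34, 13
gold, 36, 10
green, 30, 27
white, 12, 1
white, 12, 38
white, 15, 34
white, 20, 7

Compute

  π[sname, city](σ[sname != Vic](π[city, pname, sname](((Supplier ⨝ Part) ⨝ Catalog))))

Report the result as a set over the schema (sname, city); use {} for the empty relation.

Supplier ⋈ Part (natural join on city): {(13, MIA, white, Ivy, Argo), (13, MIA, white, Ivy, Echo), (13, MIA, white, Ivy, Omega), (3, DC, gold, Ned, Echo), (3, DC, gold, Ned, Omega), (34, MIA, white, Vic, Argo), (34, MIA, white, Vic, Echo), (34, MIA, white, Vic, Omega), (5, DC, blue, Fay, Echo), (5, DC, blue, Fay, Omega), (6, MIA, gold, Quin, Argo), (6, MIA, gold, Quin, Echo), (6, MIA, gold, Quin, Omega)}
(Supplier ⨝ Part) ⋈ Catalog (natural join on color): {(13, MIA, white, Ivy, Argo, 12, 1), (13, MIA, white, Ivy, Argo, 12, 38), (13, MIA, white, Ivy, Argo, 15, 34), (13, MIA, white, Ivy, Argo, 20, 7), (13, MIA, white, Ivy, Echo, 12, 1), (13, MIA, white, Ivy, Echo, 12, 38), (13, MIA, white, Ivy, Echo, 15, 34), (13, MIA, white, Ivy, Echo, 20, 7), (13, MIA, white, Ivy, Omega, 12, 1), (13, MIA, white, Ivy, Omega, 12, 38), (13, MIA, white, Ivy, Omega, 15, 34), (13, MIA, white, Ivy, Omega, 20, 7), (3, DC, gold, Ned, Echo, 34, 13), (3, DC, gold, Ned, Echo, 36, 10), (3, DC, gold, Ned, Omega, 34, 13), (3, DC, gold, Ned, Omega, 36, 10), (34, MIA, white, Vic, Argo, 12, 1), (34, MIA, white, Vic, Argo, 12, 38), (34, MIA, white, Vic, Argo, 15, 34), (34, MIA, white, Vic, Argo, 20, 7), (34, MIA, white, Vic, Echo, 12, 1), (34, MIA, white, Vic, Echo, 12, 38), (34, MIA, white, Vic, Echo, 15, 34), (34, MIA, white, Vic, Echo, 20, 7), (34, MIA, white, Vic, Omega, 12, 1), (34, MIA, white, Vic, Omega, 12, 38), (34, MIA, white, Vic, Omega, 15, 34), (34, MIA, white, Vic, Omega, 20, 7), (5, DC, blue, Fay, Echo, 2, 8), (5, DC, blue, Fay, Omega, 2, 8), (6, MIA, gold, Quin, Argo, 34, 13), (6, MIA, gold, Quin, Argo, 36, 10), (6, MIA, gold, Quin, Echo, 34, 13), (6, MIA, gold, Quin, Echo, 36, 10), (6, MIA, gold, Quin, Omega, 34, 13), (6, MIA, gold, Quin, Omega, 36, 10)}
π_{city, pname, sname} gives {(DC, Echo, Fay), (DC, Echo, Ned), (DC, Omega, Fay), (DC, Omega, Ned), (MIA, Argo, Ivy), (MIA, Argo, Quin), (MIA, Argo, Vic), (MIA, Echo, Ivy), (MIA, Echo, Quin), (MIA, Echo, Vic), (MIA, Omega, Ivy), (MIA, Omega, Quin), (MIA, Omega, Vic)} (23 duplicate(s) eliminated).
σ[sname != Vic]: keep tuples satisfying sname != Vic → {(DC, Echo, Fay), (DC, Echo, Ned), (DC, Omega, Fay), (DC, Omega, Ned), (MIA, Argo, Ivy), (MIA, Argo, Quin), (MIA, Echo, Ivy), (MIA, Echo, Quin), (MIA, Omega, Ivy), (MIA, Omega, Quin)}
π_{sname, city} gives {(Fay, DC), (Ivy, MIA), (Ned, DC), (Quin, MIA)} (6 duplicate(s) eliminated).

{(Fay, DC), (Ivy, MIA), (Ned, DC), (Quin, MIA)}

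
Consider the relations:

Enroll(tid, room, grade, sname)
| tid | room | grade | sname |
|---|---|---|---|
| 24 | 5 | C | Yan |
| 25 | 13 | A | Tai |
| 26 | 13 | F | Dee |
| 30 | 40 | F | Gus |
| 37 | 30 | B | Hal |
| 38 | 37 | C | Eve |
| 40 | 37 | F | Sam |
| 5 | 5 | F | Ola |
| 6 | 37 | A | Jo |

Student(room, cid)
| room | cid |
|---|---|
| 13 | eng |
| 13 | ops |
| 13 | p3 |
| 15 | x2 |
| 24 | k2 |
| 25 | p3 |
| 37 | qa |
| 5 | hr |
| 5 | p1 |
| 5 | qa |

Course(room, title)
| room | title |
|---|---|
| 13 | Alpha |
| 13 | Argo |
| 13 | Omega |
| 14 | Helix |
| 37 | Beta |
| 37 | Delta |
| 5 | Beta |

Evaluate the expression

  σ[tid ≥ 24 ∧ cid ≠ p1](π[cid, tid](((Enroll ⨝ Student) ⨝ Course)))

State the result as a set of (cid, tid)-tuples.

Natural join on room: {(24, 5, C, Yan, hr), (24, 5, C, Yan, p1), (24, 5, C, Yan, qa), (25, 13, A, Tai, eng), (25, 13, A, Tai, ops), (25, 13, A, Tai, p3), (26, 13, F, Dee, eng), (26, 13, F, Dee, ops), (26, 13, F, Dee, p3), (38, 37, C, Eve, qa), (40, 37, F, Sam, qa), (5, 5, F, Ola, hr), (5, 5, F, Ola, p1), (5, 5, F, Ola, qa), (6, 37, A, Jo, qa)}
Natural join on room: {(24, 5, C, Yan, hr, Beta), (24, 5, C, Yan, p1, Beta), (24, 5, C, Yan, qa, Beta), (25, 13, A, Tai, eng, Alpha), (25, 13, A, Tai, eng, Argo), (25, 13, A, Tai, eng, Omega), (25, 13, A, Tai, ops, Alpha), (25, 13, A, Tai, ops, Argo), (25, 13, A, Tai, ops, Omega), (25, 13, A, Tai, p3, Alpha), (25, 13, A, Tai, p3, Argo), (25, 13, A, Tai, p3, Omega), (26, 13, F, Dee, eng, Alpha), (26, 13, F, Dee, eng, Argo), (26, 13, F, Dee, eng, Omega), (26, 13, F, Dee, ops, Alpha), (26, 13, F, Dee, ops, Argo), (26, 13, F, Dee, ops, Omega), (26, 13, F, Dee, p3, Alpha), (26, 13, F, Dee, p3, Argo), (26, 13, F, Dee, p3, Omega), (38, 37, C, Eve, qa, Beta), (38, 37, C, Eve, qa, Delta), (40, 37, F, Sam, qa, Beta), (40, 37, F, Sam, qa, Delta), (5, 5, F, Ola, hr, Beta), (5, 5, F, Ola, p1, Beta), (5, 5, F, Ola, qa, Beta), (6, 37, A, Jo, qa, Beta), (6, 37, A, Jo, qa, Delta)}
π[cid, tid]: project onto (cid, tid) (15 duplicate(s) eliminated) → {(eng, 25), (eng, 26), (hr, 24), (hr, 5), (ops, 25), (ops, 26), (p1, 24), (p1, 5), (p3, 25), (p3, 26), (qa, 24), (qa, 38), (qa, 40), (qa, 5), (qa, 6)}
Selection tid ≥ 24 ∧ cid ≠ p1: {(eng, 25), (eng, 26), (hr, 24), (ops, 25), (ops, 26), (p3, 25), (p3, 26), (qa, 24), (qa, 38), (qa, 40)}

{(eng, 25), (eng, 26), (hr, 24), (ops, 25), (ops, 26), (p3, 25), (p3, 26), (qa, 24), (qa, 38), (qa, 40)}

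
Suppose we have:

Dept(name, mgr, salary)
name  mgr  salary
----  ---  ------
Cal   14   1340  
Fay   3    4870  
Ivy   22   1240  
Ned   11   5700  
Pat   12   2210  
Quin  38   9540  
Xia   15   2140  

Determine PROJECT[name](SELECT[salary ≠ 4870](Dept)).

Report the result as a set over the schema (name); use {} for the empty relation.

Apply σ_{salary ≠ 4870}; surviving tuples: {(Cal, 14, 1340), (Ivy, 22, 1240), (Ned, 11, 5700), (Pat, 12, 2210), (Quin, 38, 9540), (Xia, 15, 2140)}
π[name]: project onto (name) → {Cal, Ivy, Ned, Pat, Quin, Xia}

{Cal, Ivy, Ned, Pat, Quin, Xia}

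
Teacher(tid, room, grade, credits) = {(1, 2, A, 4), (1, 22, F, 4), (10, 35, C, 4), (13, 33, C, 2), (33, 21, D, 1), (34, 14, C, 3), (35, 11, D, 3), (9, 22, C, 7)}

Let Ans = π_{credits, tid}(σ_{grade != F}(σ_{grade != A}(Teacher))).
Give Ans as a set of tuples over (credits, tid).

σ[grade != A]: keep tuples satisfying grade != A → {(1, 22, F, 4), (10, 35, C, 4), (13, 33, C, 2), (33, 21, D, 1), (34, 14, C, 3), (35, 11, D, 3), (9, 22, C, 7)}
σ[grade != F]: keep tuples satisfying grade != F → {(10, 35, C, 4), (13, 33, C, 2), (33, 21, D, 1), (34, 14, C, 3), (35, 11, D, 3), (9, 22, C, 7)}
π_{credits, tid} gives {(1, 33), (2, 13), (3, 34), (3, 35), (4, 10), (7, 9)}.

{(1, 33), (2, 13), (3, 34), (3, 35), (4, 10), (7, 9)}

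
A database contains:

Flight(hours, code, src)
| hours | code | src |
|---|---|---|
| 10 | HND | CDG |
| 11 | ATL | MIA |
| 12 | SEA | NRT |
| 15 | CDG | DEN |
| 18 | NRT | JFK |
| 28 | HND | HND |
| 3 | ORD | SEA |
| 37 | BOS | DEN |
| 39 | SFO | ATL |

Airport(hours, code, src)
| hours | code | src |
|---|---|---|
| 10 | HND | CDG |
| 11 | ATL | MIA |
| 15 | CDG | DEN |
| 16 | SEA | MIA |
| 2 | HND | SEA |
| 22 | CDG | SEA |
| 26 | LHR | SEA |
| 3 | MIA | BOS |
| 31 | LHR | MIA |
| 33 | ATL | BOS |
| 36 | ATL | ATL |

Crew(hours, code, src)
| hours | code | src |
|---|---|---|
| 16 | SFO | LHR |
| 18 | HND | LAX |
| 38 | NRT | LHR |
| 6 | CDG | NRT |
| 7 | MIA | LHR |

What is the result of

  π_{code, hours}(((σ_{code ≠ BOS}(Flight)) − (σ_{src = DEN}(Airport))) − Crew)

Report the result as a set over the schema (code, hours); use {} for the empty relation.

{(ATL, 11), (HND, 10), (HND, 28), (NRT, 18), (ORD, 3), (SEA, 12), (SFO, 39)}

Selection code ≠ BOS: {(10, HND, CDG), (11, ATL, MIA), (12, SEA, NRT), (15, CDG, DEN), (18, NRT, JFK), (28, HND, HND), (3, ORD, SEA), (39, SFO, ATL)}
Selection src = DEN: {(15, CDG, DEN)}
Taking the difference: {(10, HND, CDG), (11, ATL, MIA), (12, SEA, NRT), (18, NRT, JFK), (28, HND, HND), (3, ORD, SEA), (39, SFO, ATL)}
Taking the difference: {(10, HND, CDG), (11, ATL, MIA), (12, SEA, NRT), (18, NRT, JFK), (28, HND, HND), (3, ORD, SEA), (39, SFO, ATL)}
Projecting to code, hours: {(ATL, 11), (HND, 10), (HND, 28), (NRT, 18), (ORD, 3), (SEA, 12), (SFO, 39)}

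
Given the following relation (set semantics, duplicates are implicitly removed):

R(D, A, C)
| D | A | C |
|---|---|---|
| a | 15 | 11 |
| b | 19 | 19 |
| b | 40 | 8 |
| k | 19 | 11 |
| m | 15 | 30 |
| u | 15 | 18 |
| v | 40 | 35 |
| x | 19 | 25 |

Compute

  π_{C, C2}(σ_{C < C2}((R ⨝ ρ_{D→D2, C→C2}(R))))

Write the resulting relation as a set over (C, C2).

{(11, 18), (11, 19), (11, 25), (11, 30), (18, 30), (19, 25), (8, 35)}

ρ[D→D2, C→C2]: schema becomes (D2, A, C2); tuples unchanged.
R ⋈ ρ_{D→D2, C→C2}(R) (natural join on A): {(a, 15, 11, a, 11), (a, 15, 11, m, 30), (a, 15, 11, u, 18), (b, 19, 19, b, 19), (b, 19, 19, k, 11), (b, 19, 19, x, 25), (b, 40, 8, b, 8), (b, 40, 8, v, 35), (k, 19, 11, b, 19), (k, 19, 11, k, 11), (k, 19, 11, x, 25), (m, 15, 30, a, 11), (m, 15, 30, m, 30), (m, 15, 30, u, 18), (u, 15, 18, a, 11), (u, 15, 18, m, 30), (u, 15, 18, u, 18), (v, 40, 35, b, 8), (v, 40, 35, v, 35), (x, 19, 25, b, 19), (x, 19, 25, k, 11), (x, 19, 25, x, 25)}
Filtering on C < C2 leaves {(a, 15, 11, m, 30), (a, 15, 11, u, 18), (b, 19, 19, x, 25), (b, 40, 8, v, 35), (k, 19, 11, b, 19), (k, 19, 11, x, 25), (u, 15, 18, m, 30)}.
π_{C, C2} gives {(11, 18), (11, 19), (11, 25), (11, 30), (18, 30), (19, 25), (8, 35)}.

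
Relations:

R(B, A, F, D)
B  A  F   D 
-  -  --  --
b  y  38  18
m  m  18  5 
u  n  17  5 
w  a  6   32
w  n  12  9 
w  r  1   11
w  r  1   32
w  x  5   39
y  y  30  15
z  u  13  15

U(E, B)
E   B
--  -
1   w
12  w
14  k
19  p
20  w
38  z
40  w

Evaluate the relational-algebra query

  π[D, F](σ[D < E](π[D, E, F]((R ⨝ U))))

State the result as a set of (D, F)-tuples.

Joining R and U on B yields {(w, a, 6, 32, 1), (w, a, 6, 32, 12), (w, a, 6, 32, 20), (w, a, 6, 32, 40), (w, n, 12, 9, 1), (w, n, 12, 9, 12), (w, n, 12, 9, 20), (w, n, 12, 9, 40), (w, r, 1, 11, 1), (w, r, 1, 11, 12), (w, r, 1, 11, 20), (w, r, 1, 11, 40), (w, r, 1, 32, 1), (w, r, 1, 32, 12), (w, r, 1, 32, 20), (w, r, 1, 32, 40), (w, x, 5, 39, 1), (w, x, 5, 39, 12), (w, x, 5, 39, 20), (w, x, 5, 39, 40), (z, u, 13, 15, 38)}.
Projecting to D, E, F: {(11, 1, 1), (11, 12, 1), (11, 20, 1), (11, 40, 1), (15, 38, 13), (32, 1, 1), (32, 1, 6), (32, 12, 1), (32, 12, 6), (32, 20, 1), (32, 20, 6), (32, 40, 1), (32, 40, 6), (39, 1, 5), (39, 12, 5), (39, 20, 5), (39, 40, 5), (9, 1, 12), (9, 12, 12), (9, 20, 12), (9, 40, 12)}
Apply σ_{D < E}; surviving tuples: {(11, 12, 1), (11, 20, 1), (11, 40, 1), (15, 38, 13), (32, 40, 1), (32, 40, 6), (39, 40, 5), (9, 12, 12), (9, 20, 12), (9, 40, 12)}
Projecting to D, F (4 duplicate(s) eliminated): {(11, 1), (15, 13), (32, 1), (32, 6), (39, 5), (9, 12)}

{(11, 1), (15, 13), (32, 1), (32, 6), (39, 5), (9, 12)}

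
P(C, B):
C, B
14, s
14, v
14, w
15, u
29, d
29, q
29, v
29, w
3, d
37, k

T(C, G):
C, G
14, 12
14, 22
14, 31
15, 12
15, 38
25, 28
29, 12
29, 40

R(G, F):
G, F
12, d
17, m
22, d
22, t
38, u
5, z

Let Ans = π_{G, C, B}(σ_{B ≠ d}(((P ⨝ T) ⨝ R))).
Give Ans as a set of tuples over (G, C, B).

{(12, 14, s), (12, 14, v), (12, 14, w), (12, 15, u), (12, 29, q), (12, 29, v), (12, 29, w), (22, 14, s), (22, 14, v), (22, 14, w), (38, 15, u)}

P ⋈ T (natural join on C): {(14, s, 12), (14, s, 22), (14, s, 31), (14, v, 12), (14, v, 22), (14, v, 31), (14, w, 12), (14, w, 22), (14, w, 31), (15, u, 12), (15, u, 38), (29, d, 12), (29, d, 40), (29, q, 12), (29, q, 40), (29, v, 12), (29, v, 40), (29, w, 12), (29, w, 40)}
(P ⨝ T) ⋈ R (natural join on G): {(14, s, 12, d), (14, s, 22, d), (14, s, 22, t), (14, v, 12, d), (14, v, 22, d), (14, v, 22, t), (14, w, 12, d), (14, w, 22, d), (14, w, 22, t), (15, u, 12, d), (15, u, 38, u), (29, d, 12, d), (29, q, 12, d), (29, v, 12, d), (29, w, 12, d)}
Apply σ_{B ≠ d}; surviving tuples: {(14, s, 12, d), (14, s, 22, d), (14, s, 22, t), (14, v, 12, d), (14, v, 22, d), (14, v, 22, t), (14, w, 12, d), (14, w, 22, d), (14, w, 22, t), (15, u, 12, d), (15, u, 38, u), (29, q, 12, d), (29, v, 12, d), (29, w, 12, d)}
π_{G, C, B} gives {(12, 14, s), (12, 14, v), (12, 14, w), (12, 15, u), (12, 29, q), (12, 29, v), (12, 29, w), (22, 14, s), (22, 14, v), (22, 14, w), (38, 15, u)} (3 duplicate(s) eliminated).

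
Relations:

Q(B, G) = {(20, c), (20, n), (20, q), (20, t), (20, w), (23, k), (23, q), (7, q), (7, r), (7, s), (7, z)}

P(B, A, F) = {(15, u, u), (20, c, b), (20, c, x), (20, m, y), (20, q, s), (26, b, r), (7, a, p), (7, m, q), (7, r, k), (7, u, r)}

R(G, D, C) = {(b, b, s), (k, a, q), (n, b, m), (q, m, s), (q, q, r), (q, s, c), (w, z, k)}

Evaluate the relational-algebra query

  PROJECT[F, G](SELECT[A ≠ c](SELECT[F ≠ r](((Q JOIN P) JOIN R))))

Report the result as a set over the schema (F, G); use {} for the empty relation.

{(k, q), (p, q), (q, q), (s, n), (s, q), (s, w), (y, n), (y, q), (y, w)}

Joining Q and P on B yields {(20, c, c, b), (20, c, c, x), (20, c, m, y), (20, c, q, s), (20, n, c, b), (20, n, c, x), (20, n, m, y), (20, n, q, s), (20, q, c, b), (20, q, c, x), (20, q, m, y), (20, q, q, s), (20, t, c, b), (20, t, c, x), (20, t, m, y), (20, t, q, s), (20, w, c, b), (20, w, c, x), (20, w, m, y), (20, w, q, s), (7, q, a, p), (7, q, m, q), (7, q, r, k), (7, q, u, r), (7, r, a, p), (7, r, m, q), (7, r, r, k), (7, r, u, r), (7, s, a, p), (7, s, m, q), (7, s, r, k), (7, s, u, r), (7, z, a, p), (7, z, m, q), (7, z, r, k), (7, z, u, r)}.
Joining (Q JOIN P) and R on G yields {(20, n, c, b, b, m), (20, n, c, x, b, m), (20, n, m, y, b, m), (20, n, q, s, b, m), (20, q, c, b, m, s), (20, q, c, b, q, r), (20, q, c, b, s, c), (20, q, c, x, m, s), (20, q, c, x, q, r), (20, q, c, x, s, c), (20, q, m, y, m, s), (20, q, m, y, q, r), (20, q, m, y, s, c), (20, q, q, s, m, s), (20, q, q, s, q, r), (20, q, q, s, s, c), (20, w, c, b, z, k), (20, w, c, x, z, k), (20, w, m, y, z, k), (20, w, q, s, z, k), (7, q, a, p, m, s), (7, q, a, p, q, r), (7, q, a, p, s, c), (7, q, m, q, m, s), (7, q, m, q, q, r), (7, q, m, q, s, c), (7, q, r, k, m, s), (7, q, r, k, q, r), (7, q, r, k, s, c), (7, q, u, r, m, s), (7, q, u, r, q, r), (7, q, u, r, s, c)}.
σ[F ≠ r]: keep tuples satisfying F ≠ r → {(20, n, c, b, b, m), (20, n, c, x, b, m), (20, n, m, y, b, m), (20, n, q, s, b, m), (20, q, c, b, m, s), (20, q, c, b, q, r), (20, q, c, b, s, c), (20, q, c, x, m, s), (20, q, c, x, q, r), (20, q, c, x, s, c), (20, q, m, y, m, s), (20, q, m, y, q, r), (20, q, m, y, s, c), (20, q, q, s, m, s), (20, q, q, s, q, r), (20, q, q, s, s, c), (20, w, c, b, z, k), (20, w, c, x, z, k), (20, w, m, y, z, k), (20, w, q, s, z, k), (7, q, a, p, m, s), (7, q, a, p, q, r), (7, q, a, p, s, c), (7, q, m, q, m, s), (7, q, m, q, q, r), (7, q, m, q, s, c), (7, q, r, k, m, s), (7, q, r, k, q, r), (7, q, r, k, s, c)}
σ[A ≠ c]: keep tuples satisfying A ≠ c → {(20, n, m, y, b, m), (20, n, q, s, b, m), (20, q, m, y, m, s), (20, q, m, y, q, r), (20, q, m, y, s, c), (20, q, q, s, m, s), (20, q, q, s, q, r), (20, q, q, s, s, c), (20, w, m, y, z, k), (20, w, q, s, z, k), (7, q, a, p, m, s), (7, q, a, p, q, r), (7, q, a, p, s, c), (7, q, m, q, m, s), (7, q, m, q, q, r), (7, q, m, q, s, c), (7, q, r, k, m, s), (7, q, r, k, q, r), (7, q, r, k, s, c)}
Projecting to F, G (10 duplicate(s) eliminated): {(k, q), (p, q), (q, q), (s, n), (s, q), (s, w), (y, n), (y, q), (y, w)}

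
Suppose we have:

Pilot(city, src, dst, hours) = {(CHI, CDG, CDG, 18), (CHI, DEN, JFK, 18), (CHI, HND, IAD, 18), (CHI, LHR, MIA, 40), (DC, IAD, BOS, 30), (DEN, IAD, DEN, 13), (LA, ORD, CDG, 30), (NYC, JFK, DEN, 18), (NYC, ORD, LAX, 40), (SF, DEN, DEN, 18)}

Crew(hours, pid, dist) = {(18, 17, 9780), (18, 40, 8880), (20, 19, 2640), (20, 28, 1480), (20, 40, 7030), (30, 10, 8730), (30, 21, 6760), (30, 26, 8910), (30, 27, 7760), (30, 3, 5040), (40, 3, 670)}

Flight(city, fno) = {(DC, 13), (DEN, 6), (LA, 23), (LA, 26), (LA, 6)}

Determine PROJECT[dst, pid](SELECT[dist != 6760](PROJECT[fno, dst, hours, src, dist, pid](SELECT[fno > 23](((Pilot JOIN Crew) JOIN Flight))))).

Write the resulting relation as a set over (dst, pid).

{(CDG, 10), (CDG, 26), (CDG, 27), (CDG, 3)}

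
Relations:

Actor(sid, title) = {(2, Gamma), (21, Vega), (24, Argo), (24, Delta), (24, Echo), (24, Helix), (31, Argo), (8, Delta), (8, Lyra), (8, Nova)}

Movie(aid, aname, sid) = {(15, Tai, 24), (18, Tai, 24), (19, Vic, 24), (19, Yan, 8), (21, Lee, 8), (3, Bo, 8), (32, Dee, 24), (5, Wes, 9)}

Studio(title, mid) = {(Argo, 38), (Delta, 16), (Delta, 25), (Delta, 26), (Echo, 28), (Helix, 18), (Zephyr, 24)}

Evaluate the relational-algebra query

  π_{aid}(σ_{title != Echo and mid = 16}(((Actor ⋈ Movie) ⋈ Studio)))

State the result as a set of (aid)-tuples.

{15, 18, 19, 21, 3, 32}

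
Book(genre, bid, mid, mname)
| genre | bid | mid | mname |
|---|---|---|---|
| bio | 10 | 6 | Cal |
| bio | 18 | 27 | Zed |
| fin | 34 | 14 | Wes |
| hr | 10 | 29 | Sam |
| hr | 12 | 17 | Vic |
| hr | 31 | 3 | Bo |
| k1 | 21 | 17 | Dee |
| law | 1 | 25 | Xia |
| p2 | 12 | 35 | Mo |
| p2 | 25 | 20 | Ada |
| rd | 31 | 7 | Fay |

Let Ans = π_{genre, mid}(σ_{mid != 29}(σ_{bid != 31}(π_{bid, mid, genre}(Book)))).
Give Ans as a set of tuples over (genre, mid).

{(bio, 27), (bio, 6), (fin, 14), (hr, 17), (k1, 17), (law, 25), (p2, 20), (p2, 35)}

Projecting to bid, mid, genre: {(1, 25, law), (10, 29, hr), (10, 6, bio), (12, 17, hr), (12, 35, p2), (18, 27, bio), (21, 17, k1), (25, 20, p2), (31, 3, hr), (31, 7, rd), (34, 14, fin)}
Apply σ_{bid != 31}; surviving tuples: {(1, 25, law), (10, 29, hr), (10, 6, bio), (12, 17, hr), (12, 35, p2), (18, 27, bio), (21, 17, k1), (25, 20, p2), (34, 14, fin)}
Apply σ_{mid != 29}; surviving tuples: {(1, 25, law), (10, 6, bio), (12, 17, hr), (12, 35, p2), (18, 27, bio), (21, 17, k1), (25, 20, p2), (34, 14, fin)}
Projecting to genre, mid: {(bio, 27), (bio, 6), (fin, 14), (hr, 17), (k1, 17), (law, 25), (p2, 20), (p2, 35)}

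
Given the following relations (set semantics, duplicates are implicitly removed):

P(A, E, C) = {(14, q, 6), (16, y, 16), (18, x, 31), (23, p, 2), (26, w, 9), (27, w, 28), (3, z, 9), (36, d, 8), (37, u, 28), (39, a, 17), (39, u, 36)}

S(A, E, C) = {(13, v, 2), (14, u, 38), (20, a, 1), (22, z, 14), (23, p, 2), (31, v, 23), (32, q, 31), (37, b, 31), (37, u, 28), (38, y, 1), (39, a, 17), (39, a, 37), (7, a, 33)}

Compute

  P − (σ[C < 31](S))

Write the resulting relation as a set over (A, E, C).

Apply σ_{C < 31}; surviving tuples: {(13, v, 2), (20, a, 1), (22, z, 14), (23, p, 2), (31, v, 23), (37, u, 28), (38, y, 1), (39, a, 17)}
Taking the difference: {(14, q, 6), (16, y, 16), (18, x, 31), (26, w, 9), (27, w, 28), (3, z, 9), (36, d, 8), (39, u, 36)}

{(14, q, 6), (16, y, 16), (18, x, 31), (26, w, 9), (27, w, 28), (3, z, 9), (36, d, 8), (39, u, 36)}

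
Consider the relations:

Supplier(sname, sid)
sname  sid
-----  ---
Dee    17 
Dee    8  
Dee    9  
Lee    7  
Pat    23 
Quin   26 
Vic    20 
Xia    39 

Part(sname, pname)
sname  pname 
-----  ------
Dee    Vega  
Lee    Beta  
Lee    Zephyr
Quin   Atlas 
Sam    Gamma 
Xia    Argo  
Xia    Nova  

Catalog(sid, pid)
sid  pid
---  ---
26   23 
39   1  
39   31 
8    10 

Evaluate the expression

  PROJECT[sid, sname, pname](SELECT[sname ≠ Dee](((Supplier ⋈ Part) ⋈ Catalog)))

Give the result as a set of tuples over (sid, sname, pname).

{(26, Quin, Atlas), (39, Xia, Argo), (39, Xia, Nova)}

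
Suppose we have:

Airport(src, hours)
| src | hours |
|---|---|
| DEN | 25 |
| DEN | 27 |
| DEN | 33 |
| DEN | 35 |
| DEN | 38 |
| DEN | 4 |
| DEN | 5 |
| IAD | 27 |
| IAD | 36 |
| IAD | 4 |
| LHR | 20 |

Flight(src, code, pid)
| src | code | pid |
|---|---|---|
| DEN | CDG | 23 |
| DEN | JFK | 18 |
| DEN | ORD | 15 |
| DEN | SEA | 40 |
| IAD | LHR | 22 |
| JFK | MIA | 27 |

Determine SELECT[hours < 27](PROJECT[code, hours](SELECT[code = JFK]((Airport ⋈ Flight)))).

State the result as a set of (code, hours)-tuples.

{(JFK, 25), (JFK, 4), (JFK, 5)}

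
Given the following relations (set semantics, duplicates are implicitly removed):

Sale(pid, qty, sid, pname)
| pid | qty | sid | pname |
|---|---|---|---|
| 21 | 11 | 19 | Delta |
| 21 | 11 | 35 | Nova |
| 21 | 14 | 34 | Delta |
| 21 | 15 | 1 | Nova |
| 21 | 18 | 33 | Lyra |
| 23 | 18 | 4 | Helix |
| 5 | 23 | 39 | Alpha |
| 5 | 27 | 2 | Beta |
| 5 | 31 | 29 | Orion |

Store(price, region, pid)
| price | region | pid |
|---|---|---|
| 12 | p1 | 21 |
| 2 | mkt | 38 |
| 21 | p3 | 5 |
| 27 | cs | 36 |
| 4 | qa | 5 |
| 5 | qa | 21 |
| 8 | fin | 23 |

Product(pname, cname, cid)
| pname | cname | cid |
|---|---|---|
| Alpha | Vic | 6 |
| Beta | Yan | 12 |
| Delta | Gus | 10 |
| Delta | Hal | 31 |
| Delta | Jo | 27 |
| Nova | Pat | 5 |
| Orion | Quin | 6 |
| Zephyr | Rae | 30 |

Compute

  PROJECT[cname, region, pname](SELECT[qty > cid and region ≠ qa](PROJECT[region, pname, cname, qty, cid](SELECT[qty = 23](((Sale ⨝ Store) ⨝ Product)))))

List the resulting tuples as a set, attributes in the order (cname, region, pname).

Joining Sale and Store on pid yields {(21, 11, 19, Delta, 12, p1), (21, 11, 19, Delta, 5, qa), (21, 11, 35, Nova, 12, p1), (21, 11, 35, Nova, 5, qa), (21, 14, 34, Delta, 12, p1), (21, 14, 34, Delta, 5, qa), (21, 15, 1, Nova, 12, p1), (21, 15, 1, Nova, 5, qa), (21, 18, 33, Lyra, 12, p1), (21, 18, 33, Lyra, 5, qa), (23, 18, 4, Helix, 8, fin), (5, 23, 39, Alpha, 21, p3), (5, 23, 39, Alpha, 4, qa), (5, 27, 2, Beta, 21, p3), (5, 27, 2, Beta, 4, qa), (5, 31, 29, Orion, 21, p3), (5, 31, 29, Orion, 4, qa)}.
Joining (Sale ⨝ Store) and Product on pname yields {(21, 11, 19, Delta, 12, p1, Gus, 10), (21, 11, 19, Delta, 12, p1, Hal, 31), (21, 11, 19, Delta, 12, p1, Jo, 27), (21, 11, 19, Delta, 5, qa, Gus, 10), (21, 11, 19, Delta, 5, qa, Hal, 31), (21, 11, 19, Delta, 5, qa, Jo, 27), (21, 11, 35, Nova, 12, p1, Pat, 5), (21, 11, 35, Nova, 5, qa, Pat, 5), (21, 14, 34, Delta, 12, p1, Gus, 10), (21, 14, 34, Delta, 12, p1, Hal, 31), (21, 14, 34, Delta, 12, p1, Jo, 27), (21, 14, 34, Delta, 5, qa, Gus, 10), (21, 14, 34, Delta, 5, qa, Hal, 31), (21, 14, 34, Delta, 5, qa, Jo, 27), (21, 15, 1, Nova, 12, p1, Pat, 5), (21, 15, 1, Nova, 5, qa, Pat, 5), (5, 23, 39, Alpha, 21, p3, Vic, 6), (5, 23, 39, Alpha, 4, qa, Vic, 6), (5, 27, 2, Beta, 21, p3, Yan, 12), (5, 27, 2, Beta, 4, qa, Yan, 12), (5, 31, 29, Orion, 21, p3, Quin, 6), (5, 31, 29, Orion, 4, qa, Quin, 6)}.
σ[qty = 23]: keep tuples satisfying qty = 23 → {(5, 23, 39, Alpha, 21, p3, Vic, 6), (5, 23, 39, Alpha, 4, qa, Vic, 6)}
π[region, pname, cname, qty, cid]: project onto (region, pname, cname, qty, cid) → {(p3, Alpha, Vic, 23, 6), (qa, Alpha, Vic, 23, 6)}
σ[qty > cid and region ≠ qa]: keep tuples satisfying qty > cid and region ≠ qa → {(p3, Alpha, Vic, 23, 6)}
π[cname, region, pname]: project onto (cname, region, pname) → {(Vic, p3, Alpha)}

{(Vic, p3, Alpha)}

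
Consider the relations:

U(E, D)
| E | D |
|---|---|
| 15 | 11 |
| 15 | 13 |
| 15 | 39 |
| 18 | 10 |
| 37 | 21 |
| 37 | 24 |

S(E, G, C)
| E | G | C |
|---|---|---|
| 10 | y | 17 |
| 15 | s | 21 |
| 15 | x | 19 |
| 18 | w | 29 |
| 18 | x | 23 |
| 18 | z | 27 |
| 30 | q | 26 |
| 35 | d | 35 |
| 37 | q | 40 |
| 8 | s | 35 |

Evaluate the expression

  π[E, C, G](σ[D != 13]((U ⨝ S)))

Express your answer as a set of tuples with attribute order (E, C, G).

{(15, 19, x), (15, 21, s), (18, 23, x), (18, 27, z), (18, 29, w), (37, 40, q)}

Natural join on E: {(15, 11, s, 21), (15, 11, x, 19), (15, 13, s, 21), (15, 13, x, 19), (15, 39, s, 21), (15, 39, x, 19), (18, 10, w, 29), (18, 10, x, 23), (18, 10, z, 27), (37, 21, q, 40), (37, 24, q, 40)}
Apply σ_{D != 13}; surviving tuples: {(15, 11, s, 21), (15, 11, x, 19), (15, 39, s, 21), (15, 39, x, 19), (18, 10, w, 29), (18, 10, x, 23), (18, 10, z, 27), (37, 21, q, 40), (37, 24, q, 40)}
π[E, C, G]: project onto (E, C, G) (3 duplicate(s) eliminated) → {(15, 19, x), (15, 21, s), (18, 23, x), (18, 27, z), (18, 29, w), (37, 40, q)}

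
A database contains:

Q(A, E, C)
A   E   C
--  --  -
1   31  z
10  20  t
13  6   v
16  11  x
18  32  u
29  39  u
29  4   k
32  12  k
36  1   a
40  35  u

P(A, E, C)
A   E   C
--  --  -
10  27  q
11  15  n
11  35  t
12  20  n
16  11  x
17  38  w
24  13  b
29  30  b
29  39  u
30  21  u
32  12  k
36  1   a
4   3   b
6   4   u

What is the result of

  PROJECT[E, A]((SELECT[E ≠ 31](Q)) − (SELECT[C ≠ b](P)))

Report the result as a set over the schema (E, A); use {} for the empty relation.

{(20, 10), (32, 18), (35, 40), (4, 29), (6, 13)}

σ[E ≠ 31]: keep tuples satisfying E ≠ 31 → {(10, 20, t), (13, 6, v), (16, 11, x), (18, 32, u), (29, 39, u), (29, 4, k), (32, 12, k), (36, 1, a), (40, 35, u)}
σ[C ≠ b]: keep tuples satisfying C ≠ b → {(10, 27, q), (11, 15, n), (11, 35, t), (12, 20, n), (16, 11, x), (17, 38, w), (29, 39, u), (30, 21, u), (32, 12, k), (36, 1, a), (6, 4, u)}
Set difference of the two operands is {(10, 20, t), (13, 6, v), (18, 32, u), (29, 4, k), (40, 35, u)}.
π[E, A]: project onto (E, A) → {(20, 10), (32, 18), (35, 40), (4, 29), (6, 13)}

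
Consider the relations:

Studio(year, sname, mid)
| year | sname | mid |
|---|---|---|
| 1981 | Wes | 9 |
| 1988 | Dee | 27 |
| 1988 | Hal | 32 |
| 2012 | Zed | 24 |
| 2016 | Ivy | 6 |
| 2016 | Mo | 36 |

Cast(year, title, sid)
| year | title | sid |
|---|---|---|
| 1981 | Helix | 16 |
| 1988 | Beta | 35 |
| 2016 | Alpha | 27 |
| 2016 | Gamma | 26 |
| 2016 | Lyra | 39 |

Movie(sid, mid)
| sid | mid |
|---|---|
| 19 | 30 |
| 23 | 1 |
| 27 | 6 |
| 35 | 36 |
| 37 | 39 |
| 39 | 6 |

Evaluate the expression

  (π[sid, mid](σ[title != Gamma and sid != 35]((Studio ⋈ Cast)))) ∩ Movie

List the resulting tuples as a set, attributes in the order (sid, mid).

Joining Studio and Cast on year yields {(1981, Wes, 9, Helix, 16), (1988, Dee, 27, Beta, 35), (1988, Hal, 32, Beta, 35), (2016, Ivy, 6, Alpha, 27), (2016, Ivy, 6, Gamma, 26), (2016, Ivy, 6, Lyra, 39), (2016, Mo, 36, Alpha, 27), (2016, Mo, 36, Gamma, 26), (2016, Mo, 36, Lyra, 39)}.
Filtering on title != Gamma and sid != 35 leaves {(1981, Wes, 9, Helix, 16), (2016, Ivy, 6, Alpha, 27), (2016, Ivy, 6, Lyra, 39), (2016, Mo, 36, Alpha, 27), (2016, Mo, 36, Lyra, 39)}.
Projecting to sid, mid: {(16, 9), (27, 36), (27, 6), (39, 36), (39, 6)}
Set intersection of the two operands is {(27, 6), (39, 6)}.

{(27, 6), (39, 6)}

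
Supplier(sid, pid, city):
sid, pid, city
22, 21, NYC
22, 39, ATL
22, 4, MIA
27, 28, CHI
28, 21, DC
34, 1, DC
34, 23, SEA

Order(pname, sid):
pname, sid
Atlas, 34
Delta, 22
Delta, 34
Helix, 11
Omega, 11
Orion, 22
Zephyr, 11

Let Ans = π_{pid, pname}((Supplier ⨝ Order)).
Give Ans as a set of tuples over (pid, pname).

{(1, Atlas), (1, Delta), (21, Delta), (21, Orion), (23, Atlas), (23, Delta), (39, Delta), (39, Orion), (4, Delta), (4, Orion)}

Natural join on sid: {(22, 21, NYC, Delta), (22, 21, NYC, Orion), (22, 39, ATL, Delta), (22, 39, ATL, Orion), (22, 4, MIA, Delta), (22, 4, MIA, Orion), (34, 1, DC, Atlas), (34, 1, DC, Delta), (34, 23, SEA, Atlas), (34, 23, SEA, Delta)}
Projecting to pid, pname: {(1, Atlas), (1, Delta), (21, Delta), (21, Orion), (23, Atlas), (23, Delta), (39, Delta), (39, Orion), (4, Delta), (4, Orion)}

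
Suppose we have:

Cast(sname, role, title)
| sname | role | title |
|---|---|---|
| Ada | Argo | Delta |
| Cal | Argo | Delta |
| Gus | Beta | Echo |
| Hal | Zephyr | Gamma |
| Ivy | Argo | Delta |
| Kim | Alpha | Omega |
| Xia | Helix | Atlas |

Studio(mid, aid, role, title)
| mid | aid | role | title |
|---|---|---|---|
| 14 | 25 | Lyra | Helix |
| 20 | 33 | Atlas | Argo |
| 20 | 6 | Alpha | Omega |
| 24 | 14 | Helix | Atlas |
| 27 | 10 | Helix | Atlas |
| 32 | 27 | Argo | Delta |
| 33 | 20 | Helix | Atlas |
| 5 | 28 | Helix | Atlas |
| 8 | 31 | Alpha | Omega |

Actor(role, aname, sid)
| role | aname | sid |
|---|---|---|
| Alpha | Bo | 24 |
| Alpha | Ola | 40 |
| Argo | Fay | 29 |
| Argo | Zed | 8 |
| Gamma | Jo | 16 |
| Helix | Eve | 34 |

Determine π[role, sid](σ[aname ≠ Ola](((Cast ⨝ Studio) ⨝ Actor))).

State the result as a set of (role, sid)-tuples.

Joining Cast and Studio on role, title yields {(Ada, Argo, Delta, 32, 27), (Cal, Argo, Delta, 32, 27), (Ivy, Argo, Delta, 32, 27), (Kim, Alpha, Omega, 20, 6), (Kim, Alpha, Omega, 8, 31), (Xia, Helix, Atlas, 24, 14), (Xia, Helix, Atlas, 27, 10), (Xia, Helix, Atlas, 33, 20), (Xia, Helix, Atlas, 5, 28)}.
Joining (Cast ⨝ Studio) and Actor on role yields {(Ada, Argo, Delta, 32, 27, Fay, 29), (Ada, Argo, Delta, 32, 27, Zed, 8), (Cal, Argo, Delta, 32, 27, Fay, 29), (Cal, Argo, Delta, 32, 27, Zed, 8), (Ivy, Argo, Delta, 32, 27, Fay, 29), (Ivy, Argo, Delta, 32, 27, Zed, 8), (Kim, Alpha, Omega, 20, 6, Bo, 24), (Kim, Alpha, Omega, 20, 6, Ola, 40), (Kim, Alpha, Omega, 8, 31, Bo, 24), (Kim, Alpha, Omega, 8, 31, Ola, 40), (Xia, Helix, Atlas, 24, 14, Eve, 34), (Xia, Helix, Atlas, 27, 10, Eve, 34), (Xia, Helix, Atlas, 33, 20, Eve, 34), (Xia, Helix, Atlas, 5, 28, Eve, 34)}.
Filtering on aname ≠ Ola leaves {(Ada, Argo, Delta, 32, 27, Fay, 29), (Ada, Argo, Delta, 32, 27, Zed, 8), (Cal, Argo, Delta, 32, 27, Fay, 29), (Cal, Argo, Delta, 32, 27, Zed, 8), (Ivy, Argo, Delta, 32, 27, Fay, 29), (Ivy, Argo, Delta, 32, 27, Zed, 8), (Kim, Alpha, Omega, 20, 6, Bo, 24), (Kim, Alpha, Omega, 8, 31, Bo, 24), (Xia, Helix, Atlas, 24, 14, Eve, 34), (Xia, Helix, Atlas, 27, 10, Eve, 34), (Xia, Helix, Atlas, 33, 20, Eve, 34), (Xia, Helix, Atlas, 5, 28, Eve, 34)}.
π[role, sid]: project onto (role, sid) (8 duplicate(s) eliminated) → {(Alpha, 24), (Argo, 29), (Argo, 8), (Helix, 34)}

{(Alpha, 24), (Argo, 29), (Argo, 8), (Helix, 34)}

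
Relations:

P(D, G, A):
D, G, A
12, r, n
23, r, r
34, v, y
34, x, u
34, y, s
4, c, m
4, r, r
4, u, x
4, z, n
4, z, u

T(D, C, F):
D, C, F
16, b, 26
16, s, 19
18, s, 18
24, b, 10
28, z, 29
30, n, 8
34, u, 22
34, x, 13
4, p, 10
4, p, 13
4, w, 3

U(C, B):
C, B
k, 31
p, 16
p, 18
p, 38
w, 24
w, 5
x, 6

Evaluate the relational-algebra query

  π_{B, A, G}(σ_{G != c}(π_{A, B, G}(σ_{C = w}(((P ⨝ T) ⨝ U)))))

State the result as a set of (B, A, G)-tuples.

{(24, n, z), (24, r, r), (24, u, z), (24, x, u), (5, n, z), (5, r, r), (5, u, z), (5, x, u)}

Joining P and T on D yields {(34, v, y, u, 22), (34, v, y, x, 13), (34, x, u, u, 22), (34, x, u, x, 13), (34, y, s, u, 22), (34, y, s, x, 13), (4, c, m, p, 10), (4, c, m, p, 13), (4, c, m, w, 3), (4, r, r, p, 10), (4, r, r, p, 13), (4, r, r, w, 3), (4, u, x, p, 10), (4, u, x, p, 13), (4, u, x, w, 3), (4, z, n, p, 10), (4, z, n, p, 13), (4, z, n, w, 3), (4, z, u, p, 10), (4, z, u, p, 13), (4, z, u, w, 3)}.
Joining (P ⨝ T) and U on C yields {(34, v, y, x, 13, 6), (34, x, u, x, 13, 6), (34, y, s, x, 13, 6), (4, c, m, p, 10, 16), (4, c, m, p, 10, 18), (4, c, m, p, 10, 38), (4, c, m, p, 13, 16), (4, c, m, p, 13, 18), (4, c, m, p, 13, 38), (4, c, m, w, 3, 24), (4, c, m, w, 3, 5), (4, r, r, p, 10, 16), (4, r, r, p, 10, 18), (4, r, r, p, 10, 38), (4, r, r, p, 13, 16), (4, r, r, p, 13, 18), (4, r, r, p, 13, 38), (4, r, r, w, 3, 24), (4, r, r, w, 3, 5), (4, u, x, p, 10, 16), (4, u, x, p, 10, 18), (4, u, x, p, 10, 38), (4, u, x, p, 13, 16), (4, u, x, p, 13, 18), (4, u, x, p, 13, 38), (4, u, x, w, 3, 24), (4, u, x, w, 3, 5), (4, z, n, p, 10, 16), (4, z, n, p, 10, 18), (4, z, n, p, 10, 38), (4, z, n, p, 13, 16), (4, z, n, p, 13, 18), (4, z, n, p, 13, 38), (4, z, n, w, 3, 24), (4, z, n, w, 3, 5), (4, z, u, p, 10, 16), (4, z, u, p, 10, 18), (4, z, u, p, 10, 38), (4, z, u, p, 13, 16), (4, z, u, p, 13, 18), (4, z, u, p, 13, 38), (4, z, u, w, 3, 24), (4, z, u, w, 3, 5)}.
σ[C = w]: keep tuples satisfying C = w → {(4, c, m, w, 3, 24), (4, c, m, w, 3, 5), (4, r, r, w, 3, 24), (4, r, r, w, 3, 5), (4, u, x, w, 3, 24), (4, u, x, w, 3, 5), (4, z, n, w, 3, 24), (4, z, n, w, 3, 5), (4, z, u, w, 3, 24), (4, z, u, w, 3, 5)}
π_{A, B, G} gives {(m, 24, c), (m, 5, c), (n, 24, z), (n, 5, z), (r, 24, r), (r, 5, r), (u, 24, z), (u, 5, z), (x, 24, u), (x, 5, u)}.
σ[G != c]: keep tuples satisfying G != c → {(n, 24, z), (n, 5, z), (r, 24, r), (r, 5, r), (u, 24, z), (u, 5, z), (x, 24, u), (x, 5, u)}
π_{B, A, G} gives {(24, n, z), (24, r, r), (24, u, z), (24, x, u), (5, n, z), (5, r, r), (5, u, z), (5, x, u)}.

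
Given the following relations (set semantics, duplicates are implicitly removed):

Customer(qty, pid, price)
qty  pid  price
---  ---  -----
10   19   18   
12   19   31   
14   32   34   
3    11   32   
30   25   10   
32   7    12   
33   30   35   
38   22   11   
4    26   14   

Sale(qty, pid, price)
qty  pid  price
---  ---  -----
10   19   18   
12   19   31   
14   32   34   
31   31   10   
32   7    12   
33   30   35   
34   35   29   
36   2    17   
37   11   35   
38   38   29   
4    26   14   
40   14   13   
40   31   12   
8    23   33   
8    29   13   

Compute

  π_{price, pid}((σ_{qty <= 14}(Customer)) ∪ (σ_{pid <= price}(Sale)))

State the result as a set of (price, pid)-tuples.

Apply σ_{qty <= 14}; surviving tuples: {(10, 19, 18), (12, 19, 31), (14, 32, 34), (3, 11, 32), (4, 26, 14)}
Apply σ_{pid <= price}; surviving tuples: {(12, 19, 31), (14, 32, 34), (32, 7, 12), (33, 30, 35), (36, 2, 17), (37, 11, 35), (8, 23, 33)}
Taking the union: {(10, 19, 18), (12, 19, 31), (14, 32, 34), (3, 11, 32), (32, 7, 12), (33, 30, 35), (36, 2, 17), (37, 11, 35), (4, 26, 14), (8, 23, 33)}
π[price, pid]: project onto (price, pid) → {(12, 7), (14, 26), (17, 2), (18, 19), (31, 19), (32, 11), (33, 23), (34, 32), (35, 11), (35, 30)}

{(12, 7), (14, 26), (17, 2), (18, 19), (31, 19), (32, 11), (33, 23), (34, 32), (35, 11), (35, 30)}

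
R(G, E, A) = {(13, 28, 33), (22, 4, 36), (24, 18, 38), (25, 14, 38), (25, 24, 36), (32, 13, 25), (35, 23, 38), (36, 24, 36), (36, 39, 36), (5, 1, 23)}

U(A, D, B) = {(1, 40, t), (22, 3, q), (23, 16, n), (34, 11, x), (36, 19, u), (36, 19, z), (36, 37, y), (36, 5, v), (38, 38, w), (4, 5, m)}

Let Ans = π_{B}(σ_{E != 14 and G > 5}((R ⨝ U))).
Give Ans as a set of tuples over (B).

{u, v, w, y, z}

R ⋈ U (natural join on A): {(22, 4, 36, 19, u), (22, 4, 36, 19, z), (22, 4, 36, 37, y), (22, 4, 36, 5, v), (24, 18, 38, 38, w), (25, 14, 38, 38, w), (25, 24, 36, 19, u), (25, 24, 36, 19, z), (25, 24, 36, 37, y), (25, 24, 36, 5, v), (35, 23, 38, 38, w), (36, 24, 36, 19, u), (36, 24, 36, 19, z), (36, 24, 36, 37, y), (36, 24, 36, 5, v), (36, 39, 36, 19, u), (36, 39, 36, 19, z), (36, 39, 36, 37, y), (36, 39, 36, 5, v), (5, 1, 23, 16, n)}
Selection E != 14 and G > 5: {(22, 4, 36, 19, u), (22, 4, 36, 19, z), (22, 4, 36, 37, y), (22, 4, 36, 5, v), (24, 18, 38, 38, w), (25, 24, 36, 19, u), (25, 24, 36, 19, z), (25, 24, 36, 37, y), (25, 24, 36, 5, v), (35, 23, 38, 38, w), (36, 24, 36, 19, u), (36, 24, 36, 19, z), (36, 24, 36, 37, y), (36, 24, 36, 5, v), (36, 39, 36, 19, u), (36, 39, 36, 19, z), (36, 39, 36, 37, y), (36, 39, 36, 5, v)}
Keep only column(s) B (13 duplicate(s) eliminated): {u, v, w, y, z}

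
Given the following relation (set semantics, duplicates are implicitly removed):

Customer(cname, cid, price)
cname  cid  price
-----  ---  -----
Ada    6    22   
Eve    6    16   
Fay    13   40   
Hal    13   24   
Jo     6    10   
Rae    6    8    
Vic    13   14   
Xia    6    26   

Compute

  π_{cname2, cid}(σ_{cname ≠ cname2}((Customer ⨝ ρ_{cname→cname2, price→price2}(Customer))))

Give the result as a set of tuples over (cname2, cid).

ρ[cname→cname2, price→price2]: schema becomes (cname2, cid, price2); tuples unchanged.
Natural join on cid: {(Ada, 6, 22, Ada, 22), (Ada, 6, 22, Eve, 16), (Ada, 6, 22, Jo, 10), (Ada, 6, 22, Rae, 8), (Ada, 6, 22, Xia, 26), (Eve, 6, 16, Ada, 22), (Eve, 6, 16, Eve, 16), (Eve, 6, 16, Jo, 10), (Eve, 6, 16, Rae, 8), (Eve, 6, 16, Xia, 26), (Fay, 13, 40, Fay, 40), (Fay, 13, 40, Hal, 24), (Fay, 13, 40, Vic, 14), (Hal, 13, 24, Fay, 40), (Hal, 13, 24, Hal, 24), (Hal, 13, 24, Vic, 14), (Jo, 6, 10, Ada, 22), (Jo, 6, 10, Eve, 16), (Jo, 6, 10, Jo, 10), (Jo, 6, 10, Rae, 8), (Jo, 6, 10, Xia, 26), (Rae, 6, 8, Ada, 22), (Rae, 6, 8, Eve, 16), (Rae, 6, 8, Jo, 10), (Rae, 6, 8, Rae, 8), (Rae, 6, 8, Xia, 26), (Vic, 13, 14, Fay, 40), (Vic, 13, 14, Hal, 24), (Vic, 13, 14, Vic, 14), (Xia, 6, 26, Ada, 22), (Xia, 6, 26, Eve, 16), (Xia, 6, 26, Jo, 10), (Xia, 6, 26, Rae, 8), (Xia, 6, 26, Xia, 26)}
Filtering on cname ≠ cname2 leaves {(Ada, 6, 22, Eve, 16), (Ada, 6, 22, Jo, 10), (Ada, 6, 22, Rae, 8), (Ada, 6, 22, Xia, 26), (Eve, 6, 16, Ada, 22), (Eve, 6, 16, Jo, 10), (Eve, 6, 16, Rae, 8), (Eve, 6, 16, Xia, 26), (Fay, 13, 40, Hal, 24), (Fay, 13, 40, Vic, 14), (Hal, 13, 24, Fay, 40), (Hal, 13, 24, Vic, 14), (Jo, 6, 10, Ada, 22), (Jo, 6, 10, Eve, 16), (Jo, 6, 10, Rae, 8), (Jo, 6, 10, Xia, 26), (Rae, 6, 8, Ada, 22), (Rae, 6, 8, Eve, 16), (Rae, 6, 8, Jo, 10), (Rae, 6, 8, Xia, 26), (Vic, 13, 14, Fay, 40), (Vic, 13, 14, Hal, 24), (Xia, 6, 26, Ada, 22), (Xia, 6, 26, Eve, 16), (Xia, 6, 26, Jo, 10), (Xia, 6, 26, Rae, 8)}.
π_{cname2, cid} gives {(Ada, 6), (Eve, 6), (Fay, 13), (Hal, 13), (Jo, 6), (Rae, 6), (Vic, 13), (Xia, 6)} (18 duplicate(s) eliminated).

{(Ada, 6), (Eve, 6), (Fay, 13), (Hal, 13), (Jo, 6), (Rae, 6), (Vic, 13), (Xia, 6)}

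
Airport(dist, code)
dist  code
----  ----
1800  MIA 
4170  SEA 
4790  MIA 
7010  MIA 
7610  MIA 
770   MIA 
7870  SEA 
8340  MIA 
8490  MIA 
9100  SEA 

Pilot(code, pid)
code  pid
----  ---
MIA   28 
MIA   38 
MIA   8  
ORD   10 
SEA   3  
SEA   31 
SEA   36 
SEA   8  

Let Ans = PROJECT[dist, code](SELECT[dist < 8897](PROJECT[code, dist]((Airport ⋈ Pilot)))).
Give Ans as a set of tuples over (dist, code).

{(1800, MIA), (4170, SEA), (4790, MIA), (7010, MIA), (7610, MIA), (770, MIA), (7870, SEA), (8340, MIA), (8490, MIA)}

Airport ⋈ Pilot (natural join on code): {(1800, MIA, 28), (1800, MIA, 38), (1800, MIA, 8), (4170, SEA, 3), (4170, SEA, 31), (4170, SEA, 36), (4170, SEA, 8), (4790, MIA, 28), (4790, MIA, 38), (4790, MIA, 8), (7010, MIA, 28), (7010, MIA, 38), (7010, MIA, 8), (7610, MIA, 28), (7610, MIA, 38), (7610, MIA, 8), (770, MIA, 28), (770, MIA, 38), (770, MIA, 8), (7870, SEA, 3), (7870, SEA, 31), (7870, SEA, 36), (7870, SEA, 8), (8340, MIA, 28), (8340, MIA, 38), (8340, MIA, 8), (8490, MIA, 28), (8490, MIA, 38), (8490, MIA, 8), (9100, SEA, 3), (9100, SEA, 31), (9100, SEA, 36), (9100, SEA, 8)}
π[code, dist]: project onto (code, dist) (23 duplicate(s) eliminated) → {(MIA, 1800), (MIA, 4790), (MIA, 7010), (MIA, 7610), (MIA, 770), (MIA, 8340), (MIA, 8490), (SEA, 4170), (SEA, 7870), (SEA, 9100)}
Selection dist < 8897: {(MIA, 1800), (MIA, 4790), (MIA, 7010), (MIA, 7610), (MIA, 770), (MIA, 8340), (MIA, 8490), (SEA, 4170), (SEA, 7870)}
π[dist, code]: project onto (dist, code) → {(1800, MIA), (4170, SEA), (4790, MIA), (7010, MIA), (7610, MIA), (770, MIA), (7870, SEA), (8340, MIA), (8490, MIA)}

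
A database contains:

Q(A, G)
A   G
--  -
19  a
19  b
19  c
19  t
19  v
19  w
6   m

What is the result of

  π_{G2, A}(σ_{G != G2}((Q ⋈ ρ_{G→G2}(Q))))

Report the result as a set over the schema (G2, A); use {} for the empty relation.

{(a, 19), (b, 19), (c, 19), (t, 19), (v, 19), (w, 19)}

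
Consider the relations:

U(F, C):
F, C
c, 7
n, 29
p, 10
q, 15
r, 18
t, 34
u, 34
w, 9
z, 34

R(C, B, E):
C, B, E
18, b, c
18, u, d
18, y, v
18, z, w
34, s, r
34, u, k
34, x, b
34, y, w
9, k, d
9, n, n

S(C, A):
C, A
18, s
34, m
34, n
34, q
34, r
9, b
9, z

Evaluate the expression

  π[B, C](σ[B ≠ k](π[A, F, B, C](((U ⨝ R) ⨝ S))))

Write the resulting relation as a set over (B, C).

{(b, 18), (n, 9), (s, 34), (u, 18), (u, 34), (x, 34), (y, 18), (y, 34), (z, 18)}

U ⋈ R (natural join on C): {(r, 18, b, c), (r, 18, u, d), (r, 18, y, v), (r, 18, z, w), (t, 34, s, r), (t, 34, u, k), (t, 34, x, b), (t, 34, y, w), (u, 34, s, r), (u, 34, u, k), (u, 34, x, b), (u, 34, y, w), (w, 9, k, d), (w, 9, n, n), (z, 34, s, r), (z, 34, u, k), (z, 34, x, b), (z, 34, y, w)}
(U ⨝ R) ⋈ S (natural join on C): {(r, 18, b, c, s), (r, 18, u, d, s), (r, 18, y, v, s), (r, 18, z, w, s), (t, 34, s, r, m), (t, 34, s, r, n), (t, 34, s, r, q), (t, 34, s, r, r), (t, 34, u, k, m), (t, 34, u, k, n), (t, 34, u, k, q), (t, 34, u, k, r), (t, 34, x, b, m), (t, 34, x, b, n), (t, 34, x, b, q), (t, 34, x, b, r), (t, 34, y, w, m), (t, 34, y, w, n), (t, 34, y, w, q), (t, 34, y, w, r), (u, 34, s, r, m), (u, 34, s, r, n), (u, 34, s, r, q), (u, 34, s, r, r), (u, 34, u, k, m), (u, 34, u, k, n), (u, 34, u, k, q), (u, 34, u, k, r), (u, 34, x, b, m), (u, 34, x, b, n), (u, 34, x, b, q), (u, 34, x, b, r), (u, 34, y, w, m), (u, 34, y, w, n), (u, 34, y, w, q), (u, 34, y, w, r), (w, 9, k, d, b), (w, 9, k, d, z), (w, 9, n, n, b), (w, 9, n, n, z), (z, 34, s, r, m), (z, 34, s, r, n), (z, 34, s, r, q), (z, 34, s, r, r), (z, 34, u, k, m), (z, 34, u, k, n), (z, 34, u, k, q), (z, 34, u, k, r), (z, 34, x, b, m), (z, 34, x, b, n), (z, 34, x, b, q), (z, 34, x, b, r), (z, 34, y, w, m), (z, 34, y, w, n), (z, 34, y, w, q), (z, 34, y, w, r)}
π_{A, F, B, C} gives {(b, w, k, 9), (b, w, n, 9), (m, t, s, 34), (m, t, u, 34), (m, t, x, 34), (m, t, y, 34), (m, u, s, 34), (m, u, u, 34), (m, u, x, 34), (m, u, y, 34), (m, z, s, 34), (m, z, u, 34), (m, z, x, 34), (m, z, y, 34), (n, t, s, 34), (n, t, u, 34), (n, t, x, 34), (n, t, y, 34), (n, u, s, 34), (n, u, u, 34), (n, u, x, 34), (n, u, y, 34), (n, z, s, 34), (n, z, u, 34), (n, z, x, 34), (n, z, y, 34), (q, t, s, 34), (q, t, u, 34), (q, t, x, 34), (q, t, y, 34), (q, u, s, 34), (q, u, u, 34), (q, u, x, 34), (q, u, y, 34), (q, z, s, 34), (q, z, u, 34), (q, z, x, 34), (q, z, y, 34), (r, t, s, 34), (r, t, u, 34), (r, t, x, 34), (r, t, y, 34), (r, u, s, 34), (r, u, u, 34), (r, u, x, 34), (r, u, y, 34), (r, z, s, 34), (r, z, u, 34), (r, z, x, 34), (r, z, y, 34), (s, r, b, 18), (s, r, u, 18), (s, r, y, 18), (s, r, z, 18), (z, w, k, 9), (z, w, n, 9)}.
Selection B ≠ k: {(b, w, n, 9), (m, t, s, 34), (m, t, u, 34), (m, t, x, 34), (m, t, y, 34), (m, u, s, 34), (m, u, u, 34), (m, u, x, 34), (m, u, y, 34), (m, z, s, 34), (m, z, u, 34), (m, z, x, 34), (m, z, y, 34), (n, t, s, 34), (n, t, u, 34), (n, t, x, 34), (n, t, y, 34), (n, u, s, 34), (n, u, u, 34), (n, u, x, 34), (n, u, y, 34), (n, z, s, 34), (n, z, u, 34), (n, z, x, 34), (n, z, y, 34), (q, t, s, 34), (q, t, u, 34), (q, t, x, 34), (q, t, y, 34), (q, u, s, 34), (q, u, u, 34), (q, u, x, 34), (q, u, y, 34), (q, z, s, 34), (q, z, u, 34), (q, z, x, 34), (q, z, y, 34), (r, t, s, 34), (r, t, u, 34), (r, t, x, 34), (r, t, y, 34), (r, u, s, 34), (r, u, u, 34), (r, u, x, 34), (r, u, y, 34), (r, z, s, 34), (r, z, u, 34), (r, z, x, 34), (r, z, y, 34), (s, r, b, 18), (s, r, u, 18), (s, r, y, 18), (s, r, z, 18), (z, w, n, 9)}
π_{B, C} gives {(b, 18), (n, 9), (s, 34), (u, 18), (u, 34), (x, 34), (y, 18), (y, 34), (z, 18)} (45 duplicate(s) eliminated).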